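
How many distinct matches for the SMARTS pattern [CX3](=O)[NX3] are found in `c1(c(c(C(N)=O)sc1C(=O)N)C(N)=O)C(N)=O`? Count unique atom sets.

4

[CX3](=O)[NX3] is the SMARTS for an amide: a carbonyl carbon bonded to a trivalent nitrogen.
The molecule carries 4 separate instances of a primary amide (-C(=O)NH2) meeting every constraint; each maps to a distinct set of atoms, giving 4 matches.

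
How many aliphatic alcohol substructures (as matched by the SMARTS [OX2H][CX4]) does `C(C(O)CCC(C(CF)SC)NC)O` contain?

2

[OX2H][CX4] is the SMARTS for an aliphatic alcohol: a hydroxyl oxygen bound to an sp3 (X4) carbon.
The molecule carries 2 separate instances of a hydroxyl group (-OH) meeting every constraint; each maps to a distinct set of atoms, giving 2 matches.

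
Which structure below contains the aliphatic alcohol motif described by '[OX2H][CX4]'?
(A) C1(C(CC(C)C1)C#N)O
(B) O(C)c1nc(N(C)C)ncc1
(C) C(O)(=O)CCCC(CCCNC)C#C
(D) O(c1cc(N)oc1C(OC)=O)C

[OX2H][CX4] describes a hydroxyl oxygen bound to an sp3 (X4) carbon (an aliphatic alcohol).
(A) contains a hydroxyl group (-OH), which satisfies every atom and bond constraint.
(B) has a methoxy ether (-OCH3) but the oxygen has H0 (ether), not H1.
(C) has a carboxylic acid group (-C(=O)OH) but the -OH is on a CX3 carbonyl carbon, not a CX4 carbon.
(D) has a methoxy ether (-OCH3) but the oxygen has H0 (ether), not H1.
So the answer is (A).

A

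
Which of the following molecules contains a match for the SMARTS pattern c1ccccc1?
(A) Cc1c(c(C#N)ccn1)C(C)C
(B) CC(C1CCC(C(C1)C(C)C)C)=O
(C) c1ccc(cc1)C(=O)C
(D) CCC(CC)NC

C

c1ccccc1 describes six aromatic carbons in a ring (a benzene ring).
(A) has a methyl group (-CH3) but no six-membered all-carbon aromatic ring is present.
(B) has a methyl group (-CH3) but no six-membered all-carbon aromatic ring is present.
(C) contains the required atom environment, so the pattern matches.
(D) has a methyl group (-CH3) but no six-membered all-carbon aromatic ring is present.
So the answer is (C).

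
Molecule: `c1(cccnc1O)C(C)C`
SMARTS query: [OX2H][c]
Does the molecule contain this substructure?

Yes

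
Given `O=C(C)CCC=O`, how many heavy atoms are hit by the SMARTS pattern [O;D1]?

The query [O;D1] means: aliphatic oxygen bonded to exactly one heavy atom.
Check the 7 heavy atoms by environment: 3× C (D2) → no; 1× C (D3) → no; 2× O (D1) → match; 1× C (D1) → no.
That gives 2 matching atoms.

2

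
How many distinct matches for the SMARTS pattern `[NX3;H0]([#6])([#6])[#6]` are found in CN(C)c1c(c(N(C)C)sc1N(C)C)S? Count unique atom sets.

3

[NX3;H0]([#6])([#6])[#6] is the SMARTS for a tertiary amine: a trivalent nitrogen with no H, bonded to three carbons.
The molecule carries 3 separate instances of a dimethylamino group (-N(CH3)2) meeting every constraint; each maps to a distinct set of atoms, giving 3 matches.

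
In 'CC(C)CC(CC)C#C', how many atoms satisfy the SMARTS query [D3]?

2

Check the 9 heavy atoms by environment: 3× C (D2) → no; 2× C (D3) → match; 4× C (D1) → no.
That gives 2 matching atoms.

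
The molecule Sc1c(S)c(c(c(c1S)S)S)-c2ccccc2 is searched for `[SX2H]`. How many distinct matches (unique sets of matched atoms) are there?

5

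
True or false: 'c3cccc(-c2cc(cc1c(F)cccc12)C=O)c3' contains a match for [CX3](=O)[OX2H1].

False

The pattern [CX3](=O)[OX2H1] describes an sp2 carbon double-bonded to O and single-bonded to an -OH oxygen — a carboxylic acid.
The closest candidate here is an aldehyde (-CHO), but there is no singly-bonded oxygen on the carbonyl carbon. No other fragment satisfies the full query, so there is no match.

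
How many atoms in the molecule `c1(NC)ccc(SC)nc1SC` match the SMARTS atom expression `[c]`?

5

Check the 12 heavy atoms by environment: 1× n (aromatic) → no; 5× c (aromatic) → match; 2× S → no; 3× C → no; 1× N → no.
That gives 5 matching atoms.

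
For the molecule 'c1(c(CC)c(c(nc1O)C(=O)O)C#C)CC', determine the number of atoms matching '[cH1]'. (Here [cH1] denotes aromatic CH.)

0

The query [cH1] means: aromatic carbon bearing exactly one hydrogen.
Check the 16 heavy atoms by environment: 1× n (aromatic, H0) → no; 5× c (aromatic, H0) → no; 2× C (H0) → no; 1× C (H1) → no; 2× C (H2) → no; 2× C (H3) → no; 2× O (H1) → no; 1× O (H0) → no.
No environment satisfies the query, so 0 matching atoms.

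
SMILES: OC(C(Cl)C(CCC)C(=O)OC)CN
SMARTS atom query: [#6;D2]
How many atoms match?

Check the 14 heavy atoms by environment: 3× C (D2) → match; 4× C (D3) → no; 2× C (D1) → no; 1× N (D1) → no; 2× O (D1) → no; 1× O (D2) → no; 1× Cl (D1) → no.
That gives 3 matching atoms.

3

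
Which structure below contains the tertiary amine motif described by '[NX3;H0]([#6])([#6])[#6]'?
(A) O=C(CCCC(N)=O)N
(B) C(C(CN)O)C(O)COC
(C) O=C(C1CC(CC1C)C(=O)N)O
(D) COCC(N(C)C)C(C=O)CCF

D

[NX3;H0]([#6])([#6])[#6] describes a trivalent nitrogen with no H, bonded to three carbons (a tertiary amine).
(A) has a primary amide (-C(=O)NH2) but the amide nitrogen has H2 and only one carbon neighbour.
(B) has a primary amino group (-NH2) but the nitrogen has H2, not H0 with three carbons.
(C) has a primary amide (-C(=O)NH2) but the amide nitrogen has H2 and only one carbon neighbour.
(D) contains a dimethylamino group (-N(CH3)2), which satisfies every atom and bond constraint.
So the answer is (D).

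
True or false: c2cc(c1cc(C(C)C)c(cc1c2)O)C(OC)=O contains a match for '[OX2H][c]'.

True

The pattern [OX2H][c] describes a hydroxyl oxygen attached to an aromatic carbon — a phenol.
The molecule carries a hydroxyl group (-OH), whose atoms satisfy every constraint of the query, so the pattern matches.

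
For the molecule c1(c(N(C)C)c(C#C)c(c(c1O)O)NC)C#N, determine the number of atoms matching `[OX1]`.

0

The query [OX1] means: aliphatic oxygen with one total connection — typically a carbonyl =O or an oxide.
Check the 17 heavy atoms by environment: 6× c (aromatic, X3) → no; 2× O (X2) → no; 2× N (X3) → no; 3× C (X4) → no; 3× C (X2) → no; 1× N (X1) → no.
No environment satisfies the query, so 0 matching atoms.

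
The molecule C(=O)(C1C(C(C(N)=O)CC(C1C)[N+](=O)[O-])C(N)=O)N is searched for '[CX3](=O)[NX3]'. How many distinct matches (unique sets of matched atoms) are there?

3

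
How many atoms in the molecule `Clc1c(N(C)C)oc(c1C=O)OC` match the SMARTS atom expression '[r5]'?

5

The query [r5] means: r5 matches atoms in a five-membered ring.
Check the 13 heavy atoms by environment: 1× o (aromatic, in 5-ring) → match; 4× c (aromatic, in 5-ring) → match; 1× N (acyclic) → no; 4× C (acyclic) → no; 2× O (acyclic) → no; 1× Cl (acyclic) → no.
Summing the matching environments: 1 + 4 = 5 matching atoms.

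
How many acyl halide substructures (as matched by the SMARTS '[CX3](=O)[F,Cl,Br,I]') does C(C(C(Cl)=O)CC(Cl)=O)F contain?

2

[CX3](=O)[F,Cl,Br,I] is the SMARTS for an acyl halide: a carbonyl carbon bonded to a halogen.
The molecule carries 2 separate instances of an acyl chloride (-C(=O)Cl) meeting every constraint; each maps to a distinct set of atoms, giving 2 matches.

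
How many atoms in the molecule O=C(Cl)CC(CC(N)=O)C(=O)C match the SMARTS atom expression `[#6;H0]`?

3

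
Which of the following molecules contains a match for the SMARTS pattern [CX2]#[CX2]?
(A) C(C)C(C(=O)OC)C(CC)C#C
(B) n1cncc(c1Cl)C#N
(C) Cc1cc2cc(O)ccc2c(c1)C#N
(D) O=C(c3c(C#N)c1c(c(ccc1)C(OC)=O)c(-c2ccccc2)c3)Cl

A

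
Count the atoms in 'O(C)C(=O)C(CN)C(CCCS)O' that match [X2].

3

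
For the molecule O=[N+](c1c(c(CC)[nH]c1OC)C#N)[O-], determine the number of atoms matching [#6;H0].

The query [#6;H0] means: any carbon with no attached hydrogen.
Check the 14 heavy atoms by environment: 1× n (aromatic, H1) → no; 4× c (aromatic, H0) → match; 1× N (charge +1, H0) → no; 1× O (charge -1, H0) → no; 2× O (H0) → no; 2× C (H3) → no; 1× C (H2) → no; 1× C (H0) → match; 1× N (H0) → no.
Summing the matching environments: 4 + 1 = 5 matching atoms.

5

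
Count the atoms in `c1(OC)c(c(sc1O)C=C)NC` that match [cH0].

4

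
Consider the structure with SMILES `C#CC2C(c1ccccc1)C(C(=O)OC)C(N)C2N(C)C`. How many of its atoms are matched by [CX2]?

The query [CX2] means: C with X2: aliphatic carbon with exactly 2 total connections.
Check the 21 heavy atoms by environment: 8× C (X4) → no; 2× C (X2) → match; 2× N (X3) → no; 6× c (aromatic, X3) → no; 1× C (X3) → no; 1× O (X1) → no; 1× O (X2) → no.
That gives 2 matching atoms.

2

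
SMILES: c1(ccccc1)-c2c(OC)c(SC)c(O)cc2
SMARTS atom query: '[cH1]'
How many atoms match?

7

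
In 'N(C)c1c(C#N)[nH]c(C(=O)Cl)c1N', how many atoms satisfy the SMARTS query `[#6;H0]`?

Check the 13 heavy atoms by environment: 1× n (aromatic, H1) → no; 4× c (aromatic, H0) → match; 2× C (H0) → match; 1× O (H0) → no; 1× Cl (H0) → no; 1× N (H0) → no; 1× N (H2) → no; 1× N (H1) → no; 1× C (H3) → no.
Summing the matching environments: 4 + 2 = 6 matching atoms.

6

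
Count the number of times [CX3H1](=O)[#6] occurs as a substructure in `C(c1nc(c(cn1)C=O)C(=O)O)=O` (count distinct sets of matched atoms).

2

[CX3H1](=O)[#6] is the SMARTS for an aldehyde: an sp2 carbon with one H, double-bonded to O and single-bonded to carbon.
The molecule carries 2 separate instances of an aldehyde (-CHO) meeting every constraint; each maps to a distinct set of atoms, giving 2 matches.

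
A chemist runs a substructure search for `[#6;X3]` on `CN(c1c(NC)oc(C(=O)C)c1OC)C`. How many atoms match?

5

The query [#6;X3] means: any carbon (aromatic or not) with three total connections.
Check the 15 heavy atoms by environment: 1× o (aromatic, X2) → no; 4× c (aromatic, X3) → match; 1× C (X3) → match; 1× O (X1) → no; 5× C (X4) → no; 2× N (X3) → no; 1× O (X2) → no.
Summing the matching environments: 4 + 1 = 5 matching atoms.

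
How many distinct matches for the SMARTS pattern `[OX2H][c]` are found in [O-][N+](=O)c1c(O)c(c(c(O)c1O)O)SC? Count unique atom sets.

[OX2H][c] is the SMARTS for a phenol: a hydroxyl oxygen attached to an aromatic carbon.
The molecule carries 4 separate instances of a hydroxyl group (-OH) meeting every constraint; each maps to a distinct set of atoms, giving 4 matches.

4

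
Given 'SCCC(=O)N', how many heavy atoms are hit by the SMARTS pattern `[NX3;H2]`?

1

Check the 6 heavy atoms by environment: 2× C (H2, X4) → no; 1× C (H0, X3) → no; 1× O (H0, X1) → no; 1× N (H2, X3) → match; 1× S (H1, X2) → no.
That gives 1 matching atom.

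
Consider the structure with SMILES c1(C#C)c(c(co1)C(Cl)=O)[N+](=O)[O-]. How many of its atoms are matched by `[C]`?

3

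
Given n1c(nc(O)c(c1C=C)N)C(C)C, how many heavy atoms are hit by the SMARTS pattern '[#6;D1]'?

3

The query [#6;D1] means: carbon bonded to exactly one heavy atom.
Check the 13 heavy atoms by environment: 2× n (aromatic, D2) → no; 4× c (aromatic, D3) → no; 1× C (D2) → no; 3× C (D1) → match; 1× C (D3) → no; 1× O (D1) → no; 1× N (D1) → no.
That gives 3 matching atoms.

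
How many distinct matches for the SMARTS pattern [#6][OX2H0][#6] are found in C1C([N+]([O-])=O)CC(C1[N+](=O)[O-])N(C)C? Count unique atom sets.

0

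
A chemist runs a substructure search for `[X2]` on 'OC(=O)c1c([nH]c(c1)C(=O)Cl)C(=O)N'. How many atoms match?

1

The query [X2] means: any atom with exactly two total connections (bonds + H).
Check the 14 heavy atoms by environment: 1× n (aromatic, X3) → no; 4× c (aromatic, X3) → no; 3× C (X3) → no; 3× O (X1) → no; 1× N (X3) → no; 1× Cl (X1) → no; 1× O (X2) → match.
That gives 1 matching atom.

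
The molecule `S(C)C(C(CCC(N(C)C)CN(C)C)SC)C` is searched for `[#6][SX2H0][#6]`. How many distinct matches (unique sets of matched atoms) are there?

2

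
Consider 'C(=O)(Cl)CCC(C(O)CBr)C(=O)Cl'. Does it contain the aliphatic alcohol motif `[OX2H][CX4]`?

Yes

The pattern [OX2H][CX4] describes a hydroxyl oxygen bound to an sp3 (X4) carbon — an aliphatic alcohol.
The molecule carries a hydroxyl group (-OH), whose atoms satisfy every constraint of the query, so the pattern matches.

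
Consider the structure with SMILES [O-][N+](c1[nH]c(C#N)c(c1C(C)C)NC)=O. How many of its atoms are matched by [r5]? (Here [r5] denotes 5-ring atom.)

5

The query [r5] means: r5 matches atoms in a five-membered ring.
Check the 15 heavy atoms by environment: 1× n (aromatic, in 5-ring) → match; 4× c (aromatic, in 5-ring) → match; 5× C (acyclic) → no; 2× N (acyclic) → no; 1× N (charge +1, acyclic) → no; 1× O (charge -1, acyclic) → no; 1× O (acyclic) → no.
Summing the matching environments: 1 + 4 = 5 matching atoms.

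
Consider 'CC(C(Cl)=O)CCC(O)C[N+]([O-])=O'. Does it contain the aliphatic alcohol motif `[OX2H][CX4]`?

The pattern [OX2H][CX4] describes a hydroxyl oxygen bound to an sp3 (X4) carbon — an aliphatic alcohol.
The molecule carries a hydroxyl group (-OH), whose atoms satisfy every constraint of the query, so the pattern matches.

Yes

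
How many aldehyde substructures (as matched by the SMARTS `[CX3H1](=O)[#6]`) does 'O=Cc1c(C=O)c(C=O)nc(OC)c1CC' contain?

[CX3H1](=O)[#6] is the SMARTS for an aldehyde: an sp2 carbon with one H, double-bonded to O and single-bonded to carbon.
The molecule carries 3 separate instances of an aldehyde (-CHO) meeting every constraint; each maps to a distinct set of atoms, giving 3 matches.

3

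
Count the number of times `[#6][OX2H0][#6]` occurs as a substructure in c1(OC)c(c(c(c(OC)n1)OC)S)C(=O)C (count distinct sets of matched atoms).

3

[#6][OX2H0][#6] is the SMARTS for an ether: an aliphatic oxygen bridging two carbons with no H on the oxygen.
The molecule carries 3 separate instances of a methoxy ether (-OCH3) meeting every constraint; each maps to a distinct set of atoms, giving 3 matches.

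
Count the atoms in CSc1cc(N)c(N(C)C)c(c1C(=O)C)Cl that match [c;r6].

6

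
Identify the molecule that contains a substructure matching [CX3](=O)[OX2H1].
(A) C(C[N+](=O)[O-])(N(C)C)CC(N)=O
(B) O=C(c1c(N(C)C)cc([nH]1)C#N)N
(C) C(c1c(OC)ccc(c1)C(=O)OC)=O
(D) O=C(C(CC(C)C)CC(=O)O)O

D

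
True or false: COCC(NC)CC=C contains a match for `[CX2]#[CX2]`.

False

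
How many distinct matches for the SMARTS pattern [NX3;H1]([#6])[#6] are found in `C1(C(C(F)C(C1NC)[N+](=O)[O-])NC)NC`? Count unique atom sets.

[NX3;H1]([#6])[#6] is the SMARTS for a secondary amine: a trivalent nitrogen with one H, bonded to two carbons.
The molecule carries 3 separate instances of an N-methylamino group (-NHCH3) meeting every constraint; each maps to a distinct set of atoms, giving 3 matches.

3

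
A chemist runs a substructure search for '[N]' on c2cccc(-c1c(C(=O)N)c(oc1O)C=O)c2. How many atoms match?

1

Check the 17 heavy atoms by environment: 1× o (aromatic) → no; 10× c (aromatic) → no; 2× C → no; 3× O → no; 1× N → match.
That gives 1 matching atom.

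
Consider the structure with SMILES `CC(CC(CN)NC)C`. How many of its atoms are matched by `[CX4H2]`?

2

The query [CX4H2] means: sp3 carbon (X4) with exactly two hydrogens.
Check the 9 heavy atoms by environment: 2× C (H2, X4) → match; 2× C (H1, X4) → no; 1× N (H2, X3) → no; 1× N (H1, X3) → no; 3× C (H3, X4) → no.
That gives 2 matching atoms.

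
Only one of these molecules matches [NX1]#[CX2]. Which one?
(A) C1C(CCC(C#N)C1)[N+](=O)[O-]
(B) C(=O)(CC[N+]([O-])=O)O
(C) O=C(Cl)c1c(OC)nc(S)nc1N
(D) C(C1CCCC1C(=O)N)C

A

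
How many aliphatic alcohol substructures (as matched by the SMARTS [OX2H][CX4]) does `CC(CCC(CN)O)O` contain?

2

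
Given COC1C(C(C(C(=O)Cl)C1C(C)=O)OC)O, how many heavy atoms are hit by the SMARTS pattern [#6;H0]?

The query [#6;H0] means: any carbon with no attached hydrogen.
Check the 16 heavy atoms by environment: 5× C (H1) → no; 4× O (H0) → no; 3× C (H3) → no; 2× C (H0) → match; 1× Cl (H0) → no; 1× O (H1) → no.
That gives 2 matching atoms.

2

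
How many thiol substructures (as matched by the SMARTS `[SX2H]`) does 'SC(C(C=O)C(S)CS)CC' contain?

3

[SX2H] is the SMARTS for a thiol: an aliphatic sulfur with two connections, one being H.
The molecule carries 3 separate instances of a thiol (-SH) meeting every constraint; each maps to a distinct set of atoms, giving 3 matches.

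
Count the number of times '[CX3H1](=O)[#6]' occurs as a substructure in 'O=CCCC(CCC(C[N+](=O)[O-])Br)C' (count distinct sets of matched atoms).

[CX3H1](=O)[#6] is the SMARTS for an aldehyde: an sp2 carbon with one H, double-bonded to O and single-bonded to carbon.
Exactly one fragment in the molecule meets all constraints, giving 1 match.

1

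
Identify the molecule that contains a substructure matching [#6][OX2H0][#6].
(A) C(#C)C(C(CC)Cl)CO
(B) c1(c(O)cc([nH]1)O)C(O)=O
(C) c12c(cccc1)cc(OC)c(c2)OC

C

[#6][OX2H0][#6] describes an aliphatic oxygen bridging two carbons with no H on the oxygen (an ether).
(A) has a hydroxyl group (-OH) but the oxygen has H1, not H0 bridging two carbons.
(B) has a hydroxyl group (-OH) but the oxygen has H1, not H0 bridging two carbons.
(C) contains a methoxy ether (-OCH3), which satisfies every atom and bond constraint.
So the answer is (C).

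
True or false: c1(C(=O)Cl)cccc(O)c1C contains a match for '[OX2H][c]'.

True

The pattern [OX2H][c] describes a hydroxyl oxygen attached to an aromatic carbon — a phenol.
The molecule carries a hydroxyl group (-OH), whose atoms satisfy every constraint of the query, so the pattern matches.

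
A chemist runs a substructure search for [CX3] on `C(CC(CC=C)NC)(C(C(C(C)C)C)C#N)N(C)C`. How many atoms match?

The query [CX3] means: C with X3: aliphatic carbon with exactly 3 total connections.
Check the 19 heavy atoms by environment: 13× C (X4) → no; 1× C (X2) → no; 1× N (X1) → no; 2× N (X3) → no; 2× C (X3) → match.
That gives 2 matching atoms.

2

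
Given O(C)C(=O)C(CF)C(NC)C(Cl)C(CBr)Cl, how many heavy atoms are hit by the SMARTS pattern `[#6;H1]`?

4

Check the 16 heavy atoms by environment: 2× C (H2) → no; 4× C (H1) → match; 1× C (H0) → no; 2× O (H0) → no; 2× C (H3) → no; 1× Br (H0) → no; 1× F (H0) → no; 2× Cl (H0) → no; 1× N (H1) → no.
That gives 4 matching atoms.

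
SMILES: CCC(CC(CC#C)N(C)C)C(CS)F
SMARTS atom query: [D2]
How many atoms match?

5

The query [D2] means: atom with exactly two heavy-atom neighbours.
Check the 15 heavy atoms by environment: 5× C (D2) → match; 3× C (D3) → no; 1× F (D1) → no; 4× C (D1) → no; 1× S (D1) → no; 1× N (D3) → no.
That gives 5 matching atoms.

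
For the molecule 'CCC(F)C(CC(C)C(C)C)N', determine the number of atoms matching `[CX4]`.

10

The query [CX4] means: C with X4: aliphatic carbon with exactly 4 total connections (bonds + H).
Check the 12 heavy atoms by environment: 10× C (X4) → match; 1× F (X1) → no; 1× N (X3) → no.
That gives 10 matching atoms.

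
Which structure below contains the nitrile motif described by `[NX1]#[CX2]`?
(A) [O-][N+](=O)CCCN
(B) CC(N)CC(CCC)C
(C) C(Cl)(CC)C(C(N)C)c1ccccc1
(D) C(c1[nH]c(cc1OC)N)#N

D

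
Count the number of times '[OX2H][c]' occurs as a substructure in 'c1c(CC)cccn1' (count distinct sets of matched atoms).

0

[OX2H][c] is the SMARTS for a phenol: a hydroxyl oxygen attached to an aromatic carbon.
No fragment in the molecule satisfies every constraint, giving 0 matches.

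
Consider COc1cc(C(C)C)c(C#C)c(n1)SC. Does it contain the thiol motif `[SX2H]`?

The pattern [SX2H] describes an aliphatic sulfur with two connections, one being H — a thiol.
The closest candidate here is a methylthio ether (-SCH3), but the sulfur has H0 (bonded to two carbons), not H1. No other fragment satisfies the full query, so there is no match.

No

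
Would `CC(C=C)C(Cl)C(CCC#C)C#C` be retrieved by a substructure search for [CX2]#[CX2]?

Yes

The pattern [CX2]#[CX2] describes a carbon-carbon triple bond — an alkyne.
The molecule carries an ethynyl group (-C#CH), whose atoms satisfy every constraint of the query, so the pattern matches.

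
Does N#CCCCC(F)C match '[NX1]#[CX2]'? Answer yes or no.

Yes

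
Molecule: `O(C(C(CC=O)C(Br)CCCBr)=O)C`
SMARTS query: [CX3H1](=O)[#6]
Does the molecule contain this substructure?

The pattern [CX3H1](=O)[#6] describes an sp2 carbon with one H, double-bonded to O and single-bonded to carbon — an aldehyde.
The molecule carries an aldehyde (-CHO), whose atoms satisfy every constraint of the query, so the pattern matches.

Yes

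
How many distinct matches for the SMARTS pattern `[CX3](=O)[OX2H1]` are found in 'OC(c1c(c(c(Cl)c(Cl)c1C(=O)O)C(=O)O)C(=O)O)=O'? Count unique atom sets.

4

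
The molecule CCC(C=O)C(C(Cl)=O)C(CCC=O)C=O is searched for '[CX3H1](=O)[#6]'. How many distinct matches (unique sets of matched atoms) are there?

3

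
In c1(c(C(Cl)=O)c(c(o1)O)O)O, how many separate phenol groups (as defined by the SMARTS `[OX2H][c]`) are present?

3

[OX2H][c] is the SMARTS for a phenol: a hydroxyl oxygen attached to an aromatic carbon.
The molecule carries 3 separate instances of a hydroxyl group (-OH) meeting every constraint; each maps to a distinct set of atoms, giving 3 matches.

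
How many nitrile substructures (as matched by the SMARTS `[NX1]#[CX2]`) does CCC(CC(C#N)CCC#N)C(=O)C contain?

2

[NX1]#[CX2] is the SMARTS for a nitrile: a nitrogen triple-bonded to a two-connected carbon.
The molecule carries 2 separate instances of a nitrile (-C#N) meeting every constraint; each maps to a distinct set of atoms, giving 2 matches.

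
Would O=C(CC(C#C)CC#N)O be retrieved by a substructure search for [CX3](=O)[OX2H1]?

The pattern [CX3](=O)[OX2H1] describes an sp2 carbon double-bonded to O and single-bonded to an -OH oxygen — a carboxylic acid.
The molecule carries a carboxylic acid group (-C(=O)OH), whose atoms satisfy every constraint of the query, so the pattern matches.

Yes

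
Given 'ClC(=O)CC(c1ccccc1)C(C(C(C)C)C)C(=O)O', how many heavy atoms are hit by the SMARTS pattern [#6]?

The query [#6] means: #6 matches any atom with atomic number 6 (carbon, aromatic or aliphatic).
Check the 20 heavy atoms by environment: 10× C → match; 6× c (aromatic) → match; 3× O → no; 1× Cl → no.
Summing the matching environments: 10 + 6 = 16 matching atoms.

16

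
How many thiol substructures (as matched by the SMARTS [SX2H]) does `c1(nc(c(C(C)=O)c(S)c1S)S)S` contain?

[SX2H] is the SMARTS for a thiol: an aliphatic sulfur with two connections, one being H.
The molecule carries 4 separate instances of a thiol (-SH) meeting every constraint; each maps to a distinct set of atoms, giving 4 matches.

4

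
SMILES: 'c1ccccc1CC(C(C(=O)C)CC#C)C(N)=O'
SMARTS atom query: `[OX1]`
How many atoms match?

The query [OX1] means: aliphatic oxygen with one total connection — typically a carbonyl =O or an oxide.
Check the 18 heavy atoms by environment: 5× C (X4) → no; 2× C (X3) → no; 2× O (X1) → match; 1× N (X3) → no; 2× C (X2) → no; 6× c (aromatic, X3) → no.
That gives 2 matching atoms.

2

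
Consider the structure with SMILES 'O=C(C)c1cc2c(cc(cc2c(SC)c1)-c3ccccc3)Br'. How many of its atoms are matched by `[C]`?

3

Check the 22 heavy atoms by environment: 16× c (aromatic) → no; 1× Br → no; 3× C → match; 1× O → no; 1× S → no.
That gives 3 matching atoms.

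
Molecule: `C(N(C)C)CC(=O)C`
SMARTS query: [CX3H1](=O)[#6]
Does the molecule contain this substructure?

The pattern [CX3H1](=O)[#6] describes an sp2 carbon with one H, double-bonded to O and single-bonded to carbon — an aldehyde.
The closest candidate here is an acetyl/ketone group (-C(=O)CH3), but the carbonyl carbon has H0 (two carbon neighbours), not H1. No other fragment satisfies the full query, so there is no match.

No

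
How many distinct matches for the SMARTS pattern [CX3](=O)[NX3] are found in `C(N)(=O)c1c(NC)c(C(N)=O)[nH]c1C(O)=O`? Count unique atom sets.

2

[CX3](=O)[NX3] is the SMARTS for an amide: a carbonyl carbon bonded to a trivalent nitrogen.
The molecule carries 2 separate instances of a primary amide (-C(=O)NH2) meeting every constraint; each maps to a distinct set of atoms, giving 2 matches.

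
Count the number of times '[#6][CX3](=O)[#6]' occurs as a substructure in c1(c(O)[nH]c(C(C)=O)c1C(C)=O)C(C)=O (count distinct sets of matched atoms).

3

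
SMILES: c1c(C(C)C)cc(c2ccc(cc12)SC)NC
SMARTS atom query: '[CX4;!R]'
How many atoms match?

The query [CX4;!R] means: aliphatic carbon with four total connections, not in a ring.
Check the 17 heavy atoms by environment: 10× c (aromatic, X3, in 6-ring) → no; 1× N (X3, acyclic) → no; 5× C (X4, acyclic) → match; 1× S (X2, acyclic) → no.
That gives 5 matching atoms.

5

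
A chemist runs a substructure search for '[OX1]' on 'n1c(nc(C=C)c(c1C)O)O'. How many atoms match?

0

The query [OX1] means: aliphatic oxygen with one total connection — typically a carbonyl =O or an oxide.
Check the 11 heavy atoms by environment: 2× n (aromatic, X2) → no; 4× c (aromatic, X3) → no; 1× C (X4) → no; 2× O (X2) → no; 2× C (X3) → no.
No environment satisfies the query, so 0 matching atoms.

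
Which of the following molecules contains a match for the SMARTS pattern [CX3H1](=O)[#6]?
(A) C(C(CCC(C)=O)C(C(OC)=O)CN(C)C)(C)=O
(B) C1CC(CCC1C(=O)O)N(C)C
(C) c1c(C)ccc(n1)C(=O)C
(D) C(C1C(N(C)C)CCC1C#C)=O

D

[CX3H1](=O)[#6] describes an sp2 carbon with one H, double-bonded to O and single-bonded to carbon (an aldehyde).
(A) has a methyl-ester group (-C(=O)OCH3) but the carbonyl carbon has H0, not H1.
(B) has a carboxylic acid group (-C(=O)OH) but the carbonyl carbon has H0 and is bonded to O, not H1.
(C) has an acetyl/ketone group (-C(=O)CH3) but the carbonyl carbon has H0 (two carbon neighbours), not H1.
(D) contains an aldehyde (-CHO), which satisfies every atom and bond constraint.
So the answer is (D).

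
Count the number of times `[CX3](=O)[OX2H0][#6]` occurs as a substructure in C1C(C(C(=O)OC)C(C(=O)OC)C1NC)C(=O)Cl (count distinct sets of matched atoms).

2

[CX3](=O)[OX2H0][#6] is the SMARTS for an ester: a carbonyl carbon bonded to an oxygen that is itself bonded to carbon (no H on that O).
The molecule carries 2 separate instances of a methyl-ester group (-C(=O)OCH3) meeting every constraint; each maps to a distinct set of atoms, giving 2 matches.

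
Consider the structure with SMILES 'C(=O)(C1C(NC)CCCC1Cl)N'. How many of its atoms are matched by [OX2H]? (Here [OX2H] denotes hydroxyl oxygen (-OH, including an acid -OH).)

0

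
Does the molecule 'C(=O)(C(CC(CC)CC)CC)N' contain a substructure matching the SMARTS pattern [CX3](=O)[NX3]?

Yes

The pattern [CX3](=O)[NX3] describes a carbonyl carbon bonded to a trivalent nitrogen — an amide.
The molecule carries a primary amide (-C(=O)NH2), whose atoms satisfy every constraint of the query, so the pattern matches.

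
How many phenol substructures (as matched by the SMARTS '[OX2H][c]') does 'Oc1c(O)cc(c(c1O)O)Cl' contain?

4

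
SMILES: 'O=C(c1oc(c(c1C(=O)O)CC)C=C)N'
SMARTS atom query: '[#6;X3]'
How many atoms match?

8

The query [#6;X3] means: any carbon (aromatic or not) with three total connections.
Check the 15 heavy atoms by environment: 1× o (aromatic, X2) → no; 4× c (aromatic, X3) → match; 2× C (X4) → no; 4× C (X3) → match; 2× O (X1) → no; 1× O (X2) → no; 1× N (X3) → no.
Summing the matching environments: 4 + 4 = 8 matching atoms.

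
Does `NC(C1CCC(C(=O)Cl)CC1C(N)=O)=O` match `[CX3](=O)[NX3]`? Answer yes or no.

Yes

The pattern [CX3](=O)[NX3] describes a carbonyl carbon bonded to a trivalent nitrogen — an amide.
The molecule carries a primary amide (-C(=O)NH2), whose atoms satisfy every constraint of the query, so the pattern matches.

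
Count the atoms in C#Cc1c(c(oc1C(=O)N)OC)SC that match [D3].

5

The query [D3] means: atom with exactly three heavy-atom neighbours.
Check the 14 heavy atoms by environment: 1× o (aromatic, D2) → no; 4× c (aromatic, D3) → match; 1× C (D3) → match; 1× O (D1) → no; 1× N (D1) → no; 1× C (D2) → no; 3× C (D1) → no; 1× S (D2) → no; 1× O (D2) → no.
Summing the matching environments: 4 + 1 = 5 matching atoms.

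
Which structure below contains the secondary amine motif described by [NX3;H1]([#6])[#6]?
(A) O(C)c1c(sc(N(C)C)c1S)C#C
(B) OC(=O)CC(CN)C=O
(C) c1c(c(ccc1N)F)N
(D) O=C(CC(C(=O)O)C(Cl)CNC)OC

D

[NX3;H1]([#6])[#6] describes a trivalent nitrogen with one H, bonded to two carbons (a secondary amine).
(A) has a dimethylamino group (-N(CH3)2) but the nitrogen has H0, not H1.
(B) has a primary amino group (-NH2) but the nitrogen has H2 and only one carbon neighbour.
(C) has a primary amino group (-NH2) but the nitrogen has H2 and only one carbon neighbour.
(D) contains an N-methylamino group (-NHCH3), which satisfies every atom and bond constraint.
So the answer is (D).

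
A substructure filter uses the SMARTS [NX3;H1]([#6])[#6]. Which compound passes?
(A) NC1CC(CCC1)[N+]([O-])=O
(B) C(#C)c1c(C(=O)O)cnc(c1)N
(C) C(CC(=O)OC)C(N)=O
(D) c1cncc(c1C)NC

D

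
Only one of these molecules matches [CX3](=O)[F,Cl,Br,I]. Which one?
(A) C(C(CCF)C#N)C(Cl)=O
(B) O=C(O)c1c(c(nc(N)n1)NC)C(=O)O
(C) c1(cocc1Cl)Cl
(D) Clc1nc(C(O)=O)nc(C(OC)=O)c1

A

[CX3](=O)[F,Cl,Br,I] describes a carbonyl carbon bonded to a halogen (an acyl halide).
(A) contains an acyl chloride (-C(=O)Cl), which satisfies every atom and bond constraint.
(B) has a carboxylic acid group (-C(=O)OH) but the carbonyl is bonded to -OH, not to a halogen.
(C) has a chloro substituent but the Cl is not on a carbonyl carbon.
(D) has a chloro substituent but the Cl is not on a carbonyl carbon.
So the answer is (A).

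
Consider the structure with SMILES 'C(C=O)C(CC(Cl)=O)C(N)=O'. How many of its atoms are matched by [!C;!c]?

5

The query [!C;!c] means: neither aliphatic nor aromatic carbon — same as [!#6].
Check the 11 heavy atoms by environment: 6× C → no; 3× O → match; 1× N → match; 1× Cl → match.
Summing the matching environments: 3 + 1 + 1 = 5 matching atoms.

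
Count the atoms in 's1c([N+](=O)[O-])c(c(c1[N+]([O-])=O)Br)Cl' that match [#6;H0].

4

The query [#6;H0] means: any carbon with no attached hydrogen.
Check the 13 heavy atoms by environment: 1× s (aromatic, H0) → no; 4× c (aromatic, H0) → match; 2× N (charge +1, H0) → no; 2× O (charge -1, H0) → no; 2× O (H0) → no; 1× Cl (H0) → no; 1× Br (H0) → no.
That gives 4 matching atoms.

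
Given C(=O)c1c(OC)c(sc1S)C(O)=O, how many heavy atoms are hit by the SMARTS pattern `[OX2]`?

2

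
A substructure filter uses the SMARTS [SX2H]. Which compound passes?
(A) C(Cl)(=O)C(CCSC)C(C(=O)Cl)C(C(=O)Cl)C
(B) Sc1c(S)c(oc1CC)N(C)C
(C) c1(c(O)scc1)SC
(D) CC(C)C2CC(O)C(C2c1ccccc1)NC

[SX2H] describes an aliphatic sulfur with two connections, one being H (a thiol).
(A) has a methylthio ether (-SCH3) but the sulfur has H0 (bonded to two carbons), not H1.
(B) contains a thiol (-SH), which satisfies every atom and bond constraint.
(C) has a hydroxyl group (-OH) but it is an -OH, not an -SH.
(D) has a hydroxyl group (-OH) but it is an -OH, not an -SH.
So the answer is (B).

B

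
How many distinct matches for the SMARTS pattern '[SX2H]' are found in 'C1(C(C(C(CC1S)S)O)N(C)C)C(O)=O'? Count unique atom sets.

2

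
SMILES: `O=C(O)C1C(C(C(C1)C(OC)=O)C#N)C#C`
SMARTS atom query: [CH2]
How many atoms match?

1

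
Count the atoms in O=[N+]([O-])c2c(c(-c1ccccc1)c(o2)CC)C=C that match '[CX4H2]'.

The query [CX4H2] means: sp3 carbon (X4) with exactly two hydrogens.
Check the 18 heavy atoms by environment: 1× o (aromatic, H0, X2) → no; 5× c (aromatic, H0, X3) → no; 5× c (aromatic, H1, X3) → no; 1× C (H2, X4) → match; 1× C (H3, X4) → no; 1× C (H1, X3) → no; 1× C (H2, X3) → no; 1× N (charge +1, H0, X3) → no; 1× O (charge -1, H0, X1) → no; 1× O (H0, X1) → no.
That gives 1 matching atom.

1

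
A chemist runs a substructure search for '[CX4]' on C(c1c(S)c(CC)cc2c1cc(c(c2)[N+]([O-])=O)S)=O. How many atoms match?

2

The query [CX4] means: C with X4: aliphatic carbon with exactly 4 total connections (bonds + H).
Check the 19 heavy atoms by environment: 10× c (aromatic, X3) → no; 2× S (X2) → no; 2× C (X4) → match; 1× N (charge +1, X3) → no; 1× O (charge -1, X1) → no; 2× O (X1) → no; 1× C (X3) → no.
That gives 2 matching atoms.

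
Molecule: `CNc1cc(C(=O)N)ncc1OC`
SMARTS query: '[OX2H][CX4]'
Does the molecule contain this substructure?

The pattern [OX2H][CX4] describes a hydroxyl oxygen bound to an sp3 (X4) carbon — an aliphatic alcohol.
The closest candidate here is a methoxy ether (-OCH3), but the oxygen has H0 (ether), not H1. No other fragment satisfies the full query, so there is no match.

No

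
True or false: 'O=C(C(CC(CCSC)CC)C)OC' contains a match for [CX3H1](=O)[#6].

False

The pattern [CX3H1](=O)[#6] describes an sp2 carbon with one H, double-bonded to O and single-bonded to carbon — an aldehyde.
The closest candidate here is a methyl-ester group (-C(=O)OCH3), but the carbonyl carbon has H0, not H1. No other fragment satisfies the full query, so there is no match.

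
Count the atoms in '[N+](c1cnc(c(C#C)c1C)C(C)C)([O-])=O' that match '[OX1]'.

2

The query [OX1] means: aliphatic oxygen with one total connection — typically a carbonyl =O or an oxide.
Check the 15 heavy atoms by environment: 1× n (aromatic, X2) → no; 5× c (aromatic, X3) → no; 1× N (charge +1, X3) → no; 1× O (charge -1, X1) → match; 1× O (X1) → match; 4× C (X4) → no; 2× C (X2) → no.
Summing the matching environments: 1 + 1 = 2 matching atoms.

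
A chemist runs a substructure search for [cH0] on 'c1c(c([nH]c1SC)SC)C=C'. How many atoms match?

3

Check the 11 heavy atoms by environment: 1× n (aromatic, H1) → no; 3× c (aromatic, H0) → match; 1× c (aromatic, H1) → no; 2× S (H0) → no; 2× C (H3) → no; 1× C (H1) → no; 1× C (H2) → no.
That gives 3 matching atoms.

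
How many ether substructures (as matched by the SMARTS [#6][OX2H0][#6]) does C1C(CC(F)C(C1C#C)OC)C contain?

[#6][OX2H0][#6] is the SMARTS for an ether: an aliphatic oxygen bridging two carbons with no H on the oxygen.
Exactly one fragment in the molecule meets all constraints, giving 1 match.

1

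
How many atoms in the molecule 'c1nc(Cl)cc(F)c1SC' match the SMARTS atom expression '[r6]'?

6

The query [r6] means: r6 matches atoms in a six-membered ring.
Check the 10 heavy atoms by environment: 1× n (aromatic, in 6-ring) → match; 5× c (aromatic, in 6-ring) → match; 1× S (acyclic) → no; 1× C (acyclic) → no; 1× Cl (acyclic) → no; 1× F (acyclic) → no.
Summing the matching environments: 1 + 5 = 6 matching atoms.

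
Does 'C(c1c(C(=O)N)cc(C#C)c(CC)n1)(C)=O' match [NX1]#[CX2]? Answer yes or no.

The pattern [NX1]#[CX2] describes a nitrogen triple-bonded to a two-connected carbon — a nitrile.
The closest candidate here is a primary amide (-C(=O)NH2), but the nitrogen is NX3, not NX1. No other fragment satisfies the full query, so there is no match.

No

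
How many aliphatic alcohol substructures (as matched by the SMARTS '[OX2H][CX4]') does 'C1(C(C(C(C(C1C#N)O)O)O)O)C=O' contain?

[OX2H][CX4] is the SMARTS for an aliphatic alcohol: a hydroxyl oxygen bound to an sp3 (X4) carbon.
The molecule carries 4 separate instances of a hydroxyl group (-OH) meeting every constraint; each maps to a distinct set of atoms, giving 4 matches.

4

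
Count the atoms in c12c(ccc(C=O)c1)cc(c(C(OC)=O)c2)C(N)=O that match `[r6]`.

10

The query [r6] means: r6 matches atoms in a six-membered ring.
Check the 19 heavy atoms by environment: 10× c (aromatic, in 6-ring) → match; 4× C (acyclic) → no; 4× O (acyclic) → no; 1× N (acyclic) → no.
That gives 10 matching atoms.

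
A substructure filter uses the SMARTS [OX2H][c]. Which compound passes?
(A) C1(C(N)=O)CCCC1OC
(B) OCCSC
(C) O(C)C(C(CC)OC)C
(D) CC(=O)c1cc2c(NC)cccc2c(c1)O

D

[OX2H][c] describes a hydroxyl oxygen attached to an aromatic carbon (a phenol).
(A) has a methoxy ether (-OCH3) but the oxygen has H0, not H1.
(B) has a hydroxyl group (-OH) but the -OH is on an aliphatic carbon, not an aromatic c.
(C) has a methoxy ether (-OCH3) but the oxygen has H0, not H1.
(D) contains a hydroxyl group (-OH), which satisfies every atom and bond constraint.
So the answer is (D).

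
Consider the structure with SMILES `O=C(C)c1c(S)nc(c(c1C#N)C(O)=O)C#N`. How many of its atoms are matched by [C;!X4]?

4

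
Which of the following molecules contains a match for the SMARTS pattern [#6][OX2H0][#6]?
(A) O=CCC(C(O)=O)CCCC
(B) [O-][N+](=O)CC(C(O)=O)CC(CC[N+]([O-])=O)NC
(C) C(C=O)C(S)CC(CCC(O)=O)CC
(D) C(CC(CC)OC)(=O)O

D

[#6][OX2H0][#6] describes an aliphatic oxygen bridging two carbons with no H on the oxygen (an ether).
(A) has a carboxylic acid group (-C(=O)OH) but the -OH oxygen has H1; the =O is OX1, not OX2.
(B) has a carboxylic acid group (-C(=O)OH) but the -OH oxygen has H1; the =O is OX1, not OX2.
(C) has a carboxylic acid group (-C(=O)OH) but the -OH oxygen has H1; the =O is OX1, not OX2.
(D) contains a methoxy ether (-OCH3), which satisfies every atom and bond constraint.
So the answer is (D).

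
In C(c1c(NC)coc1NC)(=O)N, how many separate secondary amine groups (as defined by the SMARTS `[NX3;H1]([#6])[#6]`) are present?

2

[NX3;H1]([#6])[#6] is the SMARTS for a secondary amine: a trivalent nitrogen with one H, bonded to two carbons.
The molecule carries 2 separate instances of an N-methylamino group (-NHCH3) meeting every constraint; each maps to a distinct set of atoms, giving 2 matches.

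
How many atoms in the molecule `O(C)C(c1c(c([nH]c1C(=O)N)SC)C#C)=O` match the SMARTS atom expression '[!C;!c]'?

6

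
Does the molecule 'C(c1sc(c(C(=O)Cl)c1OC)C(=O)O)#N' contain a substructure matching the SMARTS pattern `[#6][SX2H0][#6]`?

No

The pattern [#6][SX2H0][#6] describes an aliphatic sulfur bridging two carbons with no H on the sulfur — a thioether.
The closest candidate here is a methoxy ether (-OCH3), but the bridging atom is O, not S. No other fragment satisfies the full query, so there is no match.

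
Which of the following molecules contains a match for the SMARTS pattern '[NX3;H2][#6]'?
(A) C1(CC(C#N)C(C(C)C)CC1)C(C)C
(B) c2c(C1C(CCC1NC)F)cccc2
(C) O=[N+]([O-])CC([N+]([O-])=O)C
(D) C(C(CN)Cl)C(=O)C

D

[NX3;H2][#6] describes a trivalent nitrogen with two H attached to carbon (a primary amine).
(A) has a nitrile (-C#N) but the nitrogen is NX1 (triple-bonded), not NX3 with two H.
(B) has an N-methylamino group (-NHCH3) but the nitrogen bears two carbons and only one H (H1), not H2.
(C) has a nitro group (-[N+](=O)[O-]) but the nitrogen is [N+] with no H, not NX3H2.
(D) contains a primary amino group (-NH2), which satisfies every atom and bond constraint.
So the answer is (D).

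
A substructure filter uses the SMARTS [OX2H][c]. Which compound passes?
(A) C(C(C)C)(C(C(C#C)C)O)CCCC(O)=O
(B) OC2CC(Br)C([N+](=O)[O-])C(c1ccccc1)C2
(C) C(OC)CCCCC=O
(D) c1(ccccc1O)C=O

D

[OX2H][c] describes a hydroxyl oxygen attached to an aromatic carbon (a phenol).
(A) has a hydroxyl group (-OH) but the -OH is on an aliphatic carbon, not an aromatic c.
(B) has a hydroxyl group (-OH) but the -OH is on an aliphatic carbon, not an aromatic c.
(C) has a methoxy ether (-OCH3) but the oxygen has H0, not H1.
(D) contains a hydroxyl group (-OH), which satisfies every atom and bond constraint.
So the answer is (D).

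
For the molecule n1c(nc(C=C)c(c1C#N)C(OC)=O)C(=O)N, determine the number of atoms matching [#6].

10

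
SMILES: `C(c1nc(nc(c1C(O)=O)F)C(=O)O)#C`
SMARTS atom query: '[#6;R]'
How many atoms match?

4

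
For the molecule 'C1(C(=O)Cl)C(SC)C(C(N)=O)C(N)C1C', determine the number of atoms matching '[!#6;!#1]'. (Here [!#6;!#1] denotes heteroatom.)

6

Check the 15 heavy atoms by environment: 9× C → no; 2× N → match; 1× S → match; 2× O → match; 1× Cl → match.
Summing the matching environments: 2 + 1 + 2 + 1 = 6 matching atoms.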